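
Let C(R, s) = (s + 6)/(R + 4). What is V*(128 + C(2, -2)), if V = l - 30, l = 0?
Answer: -3860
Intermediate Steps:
V = -30 (V = 0 - 30 = -30)
C(R, s) = (6 + s)/(4 + R)
V*(128 + C(2, -2)) = -30*(128 + (6 - 2)/(4 + 2)) = -30*(128 + 4/6) = -30*(128 + (⅙)*4) = -30*(128 + ⅔) = -30*386/3 = -3860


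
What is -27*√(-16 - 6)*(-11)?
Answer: 297*I*√22 ≈ 1393.1*I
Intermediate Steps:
-27*√(-16 - 6)*(-11) = -27*I*√22*(-11) = 297*I*√22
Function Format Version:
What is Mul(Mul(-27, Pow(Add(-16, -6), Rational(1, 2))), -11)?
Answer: Mul(297, I, Pow(22, Rational(1, 2))) ≈ Mul(1393.1, I)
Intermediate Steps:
Mul(Mul(-27, Pow(Add(-16, -6), Rational(1, 2))), -11) = Mul(Mul(-27, Pow(-22, Rational(1, 2))), -11) = Mul(Mul(-27, Mul(I, Pow(22, Rational(1, 2)))), -11) = Mul(Mul(-27, I, Pow(22, Rational(1, 2))), -11) = Mul(297, I, Pow(22, Rational(1, 2)))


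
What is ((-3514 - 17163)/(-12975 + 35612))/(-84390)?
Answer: 713/65873670 ≈ 1.0824e-5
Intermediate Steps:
((-3514 - 17163)/(-12975 + 35612))/(-84390) = -20677/22637*(-1/84390) = 713/65873670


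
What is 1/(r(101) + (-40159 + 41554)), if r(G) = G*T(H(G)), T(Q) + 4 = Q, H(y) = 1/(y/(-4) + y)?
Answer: 3/2977 ≈ 0.0010077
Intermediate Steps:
H(y) = 4/(3*y) (H(y) = 1/(y*(-1/4) + y) = 1/(-y/4 + y) = 1/(3*y/4) = 4/(3*y))
T(Q) = -4 + Q
r(G) = G*(-4 + 4/(3*G))
1/(r(101) + (-40159 + 41554)) = 1/((4/3 - 4*101) + (-40159 + 41554)) = 1/((4/3 - 404) + 1395) = 1/(-1208/3 + 1395) = 1/(2977/3) = 3/2977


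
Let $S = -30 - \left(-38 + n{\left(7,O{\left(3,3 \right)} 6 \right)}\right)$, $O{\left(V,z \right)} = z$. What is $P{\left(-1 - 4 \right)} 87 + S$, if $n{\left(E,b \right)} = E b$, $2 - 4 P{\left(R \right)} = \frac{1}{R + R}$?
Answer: $- \frac{2893}{40} \approx -72.325$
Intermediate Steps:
$P{\left(R \right)} = \frac{1}{2} - \frac{1}{8 R}$ ($P{\left(R \right)} = \frac{1}{2} - \frac{1}{4 \left(R + R\right)} = \frac{1}{2} - \frac{1}{4 \cdot 2 R} = \frac{1}{2} - \frac{\frac{1}{2} \frac{1}{R}}{4} = \frac{1}{2} - \frac{1}{8 R}$)
$S = -118$ ($S = -30 - \left(-38 + 7 \cdot 3 \cdot 6\right) = -30 - \left(-38 + 7 \cdot 18\right) = -30 - \left(-38 + 126\right) = -30 - 88 = -118$)
$P{\left(-1 - 4 \right)} 87 + S = \frac{-1 + 4 \left(-1 - 4\right)}{8 \left(-1 - 4\right)} 87 - 118 = \frac{-1 + 4 \left(-5\right)}{8 \left(-5\right)} 87 - 118 = \frac{1}{8} \left(- \frac{1}{5}\right) \left(-1 - 20\right) 87 - 118 = \frac{1}{8} \left(- \frac{1}{5}\right) \left(-21\right) 87 - 118 = \frac{21}{40} \cdot 87 - 118 = \frac{1827}{40} - 118 = - \frac{2893}{40}$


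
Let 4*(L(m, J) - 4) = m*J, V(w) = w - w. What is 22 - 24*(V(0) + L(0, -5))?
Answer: -74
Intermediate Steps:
V(w) = 0
L(m, J) = 4 + J*m/4 (L(m, J) = 4 + (m*J)/4 = 4 + (J*m)/4 = 4 + J*m/4)
22 - 24*(V(0) + L(0, -5)) = 22 - 24*(0 + (4 + (¼)*(-5)*0)) = 22 - 24*(0 + (4 + 0)) = 22 - 24*(0 + 4) = 22 - 24*4 = 22 - 96 = -74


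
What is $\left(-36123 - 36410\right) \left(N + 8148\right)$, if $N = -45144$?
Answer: $2683430868$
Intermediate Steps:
$\left(-36123 - 36410\right) \left(N + 8148\right) = \left(-36123 - 36410\right) \left(-45144 + 8148\right) = \left(-72533\right) \left(-36996\right) = 2683430868$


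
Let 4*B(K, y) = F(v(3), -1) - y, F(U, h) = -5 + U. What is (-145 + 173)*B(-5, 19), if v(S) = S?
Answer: -147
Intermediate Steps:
B(K, y) = -½ - y/4 (B(K, y) = ((-5 + 3) - y)/4 = (-2 - y)/4 = -½ - y/4)
(-145 + 173)*B(-5, 19) = (-145 + 173)*(-½ - ¼*19) = 28*(-½ - 19/4) = 28*(-21/4) = -147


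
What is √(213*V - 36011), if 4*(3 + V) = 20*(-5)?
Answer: 5*I*√1679 ≈ 204.88*I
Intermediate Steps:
V = -28 (V = -3 + (20*(-5))/4 = -3 + (¼)*(-100) = -3 - 25 = -28)
√(213*V - 36011) = √(213*(-28) - 36011) = √(-5964 - 36011) = √(-41975) = 5*I*√1679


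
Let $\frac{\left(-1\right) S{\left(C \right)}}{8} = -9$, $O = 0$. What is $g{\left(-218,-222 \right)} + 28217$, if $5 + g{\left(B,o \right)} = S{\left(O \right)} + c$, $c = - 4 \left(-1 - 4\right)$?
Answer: $28304$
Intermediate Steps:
$S{\left(C \right)} = 72$ ($S{\left(C \right)} = \left(-8\right) \left(-9\right) = 72$)
$c = 20$ ($c = \left(-4\right) \left(-5\right) = 20$)
$g{\left(B,o \right)} = 87$ ($g{\left(B,o \right)} = -5 + \left(72 + 20\right) = -5 + 92 = 87$)
$g{\left(-218,-222 \right)} + 28217 = 87 + 28217 = 28304$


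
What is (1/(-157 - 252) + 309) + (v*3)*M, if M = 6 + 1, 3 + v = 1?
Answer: 109202/409 ≈ 267.00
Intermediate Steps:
v = -2 (v = -3 + 1 = -2)
M = 7
(1/(-157 - 252) + 309) + (v*3)*M = (1/(-157 - 252) + 309) - 2*3*7 = (1/(-409) + 309) - 6*7 = (-1/409 + 309) - 42 = 126380/409 - 42 = 109202/409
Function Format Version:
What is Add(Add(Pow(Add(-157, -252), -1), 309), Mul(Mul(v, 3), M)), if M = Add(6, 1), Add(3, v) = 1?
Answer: Rational(109202, 409) ≈ 267.00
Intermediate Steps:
v = -2 (v = Add(-3, 1) = -2)
M = 7
Add(Add(Pow(Add(-157, -252), -1), 309), Mul(Mul(v, 3), M)) = Add(Add(Pow(Add(-157, -252), -1), 309), Mul(Mul(-2, 3), 7)) = Add(Add(Pow(-409, -1), 309), Mul(-6, 7)) = Add(Add(Rational(-1, 409), 309), -42) = Add(Rational(126380, 409), -42) = Rational(109202, 409)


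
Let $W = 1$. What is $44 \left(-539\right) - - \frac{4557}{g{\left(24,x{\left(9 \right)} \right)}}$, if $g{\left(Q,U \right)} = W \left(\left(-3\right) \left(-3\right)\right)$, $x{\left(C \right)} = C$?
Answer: $- \frac{69629}{3} \approx -23210.0$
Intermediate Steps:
$g{\left(Q,U \right)} = 9$ ($g{\left(Q,U \right)} = 1 \left(\left(-3\right) \left(-3\right)\right) = 1 \cdot 9 = 9$)
$44 \left(-539\right) - - \frac{4557}{g{\left(24,x{\left(9 \right)} \right)}} = 44 \left(-539\right) - - \frac{4557}{9} = -23716 - \left(-4557\right) \frac{1}{9} = -23716 - - \frac{1519}{3} = -23716 + \frac{1519}{3} = - \frac{69629}{3}$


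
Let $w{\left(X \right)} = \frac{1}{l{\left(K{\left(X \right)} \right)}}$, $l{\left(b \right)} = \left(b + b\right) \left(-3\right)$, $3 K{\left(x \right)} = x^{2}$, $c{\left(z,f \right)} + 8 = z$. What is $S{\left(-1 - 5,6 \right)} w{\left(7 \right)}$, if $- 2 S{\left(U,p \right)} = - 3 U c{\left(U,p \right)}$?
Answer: $- \frac{9}{7} \approx -1.2857$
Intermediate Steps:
$c{\left(z,f \right)} = -8 + z$
$K{\left(x \right)} = \frac{x^{2}}{3}$
$l{\left(b \right)} = - 6 b$ ($l{\left(b \right)} = 2 b \left(-3\right) = - 6 b$)
$S{\left(U,p \right)} = \frac{3 U \left(-8 + U\right)}{2}$ ($S{\left(U,p \right)} = - \frac{- 3 U \left(-8 + U\right)}{2} = - \frac{\left(-3\right) U \left(-8 + U\right)}{2} = \frac{3 U \left(-8 + U\right)}{2}$)
$w{\left(X \right)} = - \frac{1}{2 X^{2}}$ ($w{\left(X \right)} = \frac{1}{\left(-6\right) \frac{X^{2}}{3}} = \frac{1}{\left(-2\right) X^{2}} = - \frac{1}{2 X^{2}}$)
$S{\left(-1 - 5,6 \right)} w{\left(7 \right)} = \frac{3 \left(-1 - 5\right) \left(-8 - 6\right)}{2} \left(- \frac{1}{2 \cdot 49}\right) = \frac{3}{2} \left(-6\right) \left(-8 - 6\right) \left(\left(- \frac{1}{2}\right) \frac{1}{49}\right) = \frac{3}{2} \left(-6\right) \left(-14\right) \left(- \frac{1}{98}\right) = 126 \left(- \frac{1}{98}\right) = - \frac{9}{7}$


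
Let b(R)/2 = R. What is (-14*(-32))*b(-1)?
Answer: -896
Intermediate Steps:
b(R) = 2*R
(-14*(-32))*b(-1) = (-14*(-32))*(2*(-1)) = 448*(-2) = -896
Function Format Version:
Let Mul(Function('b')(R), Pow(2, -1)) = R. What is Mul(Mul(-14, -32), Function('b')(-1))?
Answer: -896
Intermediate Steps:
Function('b')(R) = Mul(2, R)
Mul(Mul(-14, -32), Function('b')(-1)) = Mul(Mul(-14, -32), Mul(2, -1)) = Mul(448, -2) = -896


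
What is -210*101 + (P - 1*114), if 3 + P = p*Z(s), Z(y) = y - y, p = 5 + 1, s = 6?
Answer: -21327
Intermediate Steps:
p = 6
Z(y) = 0
P = -3 (P = -3 + 6*0 = -3 + 0 = -3)
-210*101 + (P - 1*114) = -210*101 + (-3 - 1*114) = -21210 + (-3 - 114) = -21210 - 117 = -21327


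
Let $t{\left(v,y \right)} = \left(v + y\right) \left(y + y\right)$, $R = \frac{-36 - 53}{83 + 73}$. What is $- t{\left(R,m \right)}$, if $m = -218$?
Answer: $- \frac{3716573}{39} \approx -95297.0$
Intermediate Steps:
$R = - \frac{89}{156} \approx -0.57051$
$t{\left(v,y \right)} = 2 y \left(v + y\right)$ ($t{\left(v,y \right)} = \left(v + y\right) 2 y = 2 y \left(v + y\right)$)
$- t{\left(R,m \right)} = - 2 \left(-218\right) \left(- \frac{89}{156} - 218\right) = - \frac{2 \left(-218\right) \left(-34097\right)}{156} = \left(-1\right) \frac{3716573}{39} = - \frac{3716573}{39}$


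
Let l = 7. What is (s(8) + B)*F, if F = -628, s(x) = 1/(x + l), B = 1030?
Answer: -9703228/15 ≈ -6.4688e+5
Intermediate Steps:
s(x) = 1/(7 + x) (s(x) = 1/(x + 7) = 1/(7 + x))
(s(8) + B)*F = (1/(7 + 8) + 1030)*(-628) = (1/15 + 1030)*(-628) = (15451/15)*(-628) = -9703228/15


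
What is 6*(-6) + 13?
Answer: -23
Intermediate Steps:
6*(-6) + 13 = -36 + 13 = -23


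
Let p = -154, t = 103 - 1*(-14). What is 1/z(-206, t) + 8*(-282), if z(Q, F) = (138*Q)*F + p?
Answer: -7503974881/3326230 ≈ -2256.0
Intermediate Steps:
t = 117 (t = 103 + 14 = 117)
z(Q, F) = -154 + 138*F*Q (z(Q, F) = (138*Q)*F - 154 = 138*F*Q - 154 = -154 + 138*F*Q)
1/z(-206, t) + 8*(-282) = 1/(-154 + 138*117*(-206)) + 8*(-282) = 1/(-154 - 3326076) - 2256 = 1/(-3326230) - 2256 = -1/3326230 - 2256 = -7503974881/3326230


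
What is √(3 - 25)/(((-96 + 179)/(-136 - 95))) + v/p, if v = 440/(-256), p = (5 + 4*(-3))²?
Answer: -55/1568 - 231*I*√22/83 ≈ -0.035077 - 13.054*I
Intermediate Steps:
p = 49 (p = (5 - 12)² = (-7)² = 49)
v = -55/32 (v = 440*(-1/256) = -55/32 ≈ -1.7188)
√(3 - 25)/(((-96 + 179)/(-136 - 95))) + v/p = √(3 - 25)/(((-96 + 179)/(-136 - 95))) - 55/32/49 = √(-22)/((83/(-231))) - 55/32*1/49 = (I*√22)/((83*(-1/231))) - 55/1568 = (I*√22)/(-83/231) - 55/1568 = (I*√22)*(-231/83) - 55/1568 = -231*I*√22/83 - 55/1568 = -55/1568 - 231*I*√22/83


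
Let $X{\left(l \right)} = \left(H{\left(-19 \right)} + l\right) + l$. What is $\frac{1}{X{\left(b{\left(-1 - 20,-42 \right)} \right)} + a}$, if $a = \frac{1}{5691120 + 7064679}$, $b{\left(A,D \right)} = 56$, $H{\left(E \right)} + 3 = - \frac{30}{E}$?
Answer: $\frac{242360181}{26799933718} \approx 0.0090433$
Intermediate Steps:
$H{\left(E \right)} = -3 - \frac{30}{E}$
$X{\left(l \right)} = - \frac{27}{19} + 2 l$ ($X{\left(l \right)} = \left(\left(-3 - \frac{30}{-19}\right) + l\right) + l = \left(\left(-3 - - \frac{30}{19}\right) + l\right) + l = \left(\left(-3 + \frac{30}{19}\right) + l\right) + l = \left(- \frac{27}{19} + l\right) + l = - \frac{27}{19} + 2 l$)
$a = \frac{1}{12755799} \approx 7.8396 \cdot 10^{-8}$
$\frac{1}{X{\left(b{\left(-1 - 20,-42 \right)} \right)} + a} = \frac{1}{\left(- \frac{27}{19} + 2 \cdot 56\right) + \frac{1}{12755799}} = \frac{1}{\left(- \frac{27}{19} + 112\right) + \frac{1}{12755799}} = \frac{1}{\frac{2101}{19} + \frac{1}{12755799}} = \frac{1}{\frac{26799933718}{242360181}} = \frac{242360181}{26799933718}$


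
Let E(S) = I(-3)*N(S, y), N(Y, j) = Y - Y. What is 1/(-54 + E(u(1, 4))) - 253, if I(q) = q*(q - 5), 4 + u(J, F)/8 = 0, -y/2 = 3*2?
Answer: -13663/54 ≈ -253.02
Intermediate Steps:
y = -12 (y = -6*2 = -2*6 = -12)
N(Y, j) = 0
u(J, F) = -32 (u(J, F) = -32 + 8*0 = -32 + 0 = -32)
I(q) = q*(-5 + q)
E(S) = 0 (E(S) = -3*(-5 - 3)*0 = -3*(-8)*0 = 24*0 = 0)
1/(-54 + E(u(1, 4))) - 253 = 1/(-54 + 0) - 253 = 1/(-54) - 253 = -1/54 - 253 = -13663/54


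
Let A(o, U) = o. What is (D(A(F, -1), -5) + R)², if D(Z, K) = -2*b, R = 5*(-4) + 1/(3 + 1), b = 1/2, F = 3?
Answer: 6889/16 ≈ 430.56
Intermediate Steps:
b = ½ ≈ 0.50000
R = -79/4 (R = -20 + 1/4 = -20 + ¼ = -79/4 ≈ -19.750)
D(Z, K) = -1 (D(Z, K) = -2*½ = -1)
(D(A(F, -1), -5) + R)² = (-1 - 79/4)² = (-83/4)² = 6889/16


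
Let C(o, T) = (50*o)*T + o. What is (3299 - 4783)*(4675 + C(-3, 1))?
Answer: -6710648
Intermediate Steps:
C(o, T) = o + 50*T*o (C(o, T) = 50*T*o + o = o + 50*T*o)
(3299 - 4783)*(4675 + C(-3, 1)) = (3299 - 4783)*(4675 - 3*(1 + 50*1)) = -1484*(4675 - 3*(1 + 50)) = -1484*(4675 - 3*51) = -1484*(4675 - 153) = -1484*4522 = -6710648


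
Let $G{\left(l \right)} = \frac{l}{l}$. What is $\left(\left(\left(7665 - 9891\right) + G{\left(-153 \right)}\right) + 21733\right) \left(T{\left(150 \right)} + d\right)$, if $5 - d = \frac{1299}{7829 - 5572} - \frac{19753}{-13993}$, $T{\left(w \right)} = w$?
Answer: $\frac{94272053530316}{31582201} \approx 2.985 \cdot 10^{6}$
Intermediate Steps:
$G{\left(l \right)} = 1$
$d = \frac{95151577}{31582201}$ ($d = 5 - \left(\frac{1299}{7829 - 5572} - \frac{19753}{-13993}\right) = 5 - \left(\frac{1299}{2257} - - \frac{19753}{13993}\right) = 5 - \left(1299 \cdot \frac{1}{2257} + \frac{19753}{13993}\right) = 5 - \left(\frac{1299}{2257} + \frac{19753}{13993}\right) = 5 - \frac{62759428}{31582201} = \frac{95151577}{31582201} \approx 3.0128$)
$\left(\left(\left(7665 - 9891\right) + G{\left(-153 \right)}\right) + 21733\right) \left(T{\left(150 \right)} + d\right) = \left(\left(\left(7665 - 9891\right) + 1\right) + 21733\right) \left(150 + \frac{95151577}{31582201}\right) = \left(\left(-2226 + 1\right) + 21733\right) \frac{4832481727}{31582201} = \left(-2225 + 21733\right) \frac{4832481727}{31582201} = 19508 \cdot \frac{4832481727}{31582201} = \frac{94272053530316}{31582201}$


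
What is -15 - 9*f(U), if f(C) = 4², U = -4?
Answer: -159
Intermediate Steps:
f(C) = 16
-15 - 9*f(U) = -15 - 9*16 = -15 - 144 = -159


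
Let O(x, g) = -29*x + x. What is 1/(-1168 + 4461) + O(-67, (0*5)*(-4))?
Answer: 6177669/3293 ≈ 1876.0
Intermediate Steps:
O(x, g) = -28*x
1/(-1168 + 4461) + O(-67, (0*5)*(-4)) = 1/(-1168 + 4461) - 28*(-67) = 1/3293 + 1876 = 6177669/3293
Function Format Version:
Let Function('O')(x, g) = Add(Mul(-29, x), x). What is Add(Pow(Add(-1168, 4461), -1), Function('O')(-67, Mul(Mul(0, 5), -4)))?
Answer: Rational(6177669, 3293) ≈ 1876.0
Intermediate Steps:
Function('O')(x, g) = Mul(-28, x)
Add(Pow(Add(-1168, 4461), -1), Function('O')(-67, Mul(Mul(0, 5), -4))) = Add(Pow(Add(-1168, 4461), -1), Mul(-28, -67)) = Add(Pow(3293, -1), 1876) = Add(Rational(1, 3293), 1876) = Rational(6177669, 3293)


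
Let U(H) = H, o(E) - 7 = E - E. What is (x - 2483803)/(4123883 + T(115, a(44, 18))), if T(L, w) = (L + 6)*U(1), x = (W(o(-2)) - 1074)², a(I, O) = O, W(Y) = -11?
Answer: -217763/687334 ≈ -0.31682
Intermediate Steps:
o(E) = 7 (o(E) = 7 + (E - E) = 7 + 0 = 7)
x = 1177225 (x = (-11 - 1074)² = (-1085)² = 1177225)
T(L, w) = 6 + L (T(L, w) = (L + 6)*1 = (6 + L)*1 = 6 + L)
(x - 2483803)/(4123883 + T(115, a(44, 18))) = (1177225 - 2483803)/(4123883 + (6 + 115)) = -1306578/(4123883 + 121) = -1306578/4124004 = -1306578*1/4124004 = -217763/687334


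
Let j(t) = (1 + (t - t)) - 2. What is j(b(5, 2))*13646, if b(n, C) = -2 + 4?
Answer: -13646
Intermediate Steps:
b(n, C) = 2
j(t) = -1 (j(t) = (1 + 0) - 2 = 1 - 2 = -1)
j(b(5, 2))*13646 = -1*13646 = -13646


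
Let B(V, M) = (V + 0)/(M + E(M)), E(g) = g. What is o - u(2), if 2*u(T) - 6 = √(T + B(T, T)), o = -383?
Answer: -386 - √10/4 ≈ -386.79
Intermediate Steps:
B(V, M) = V/(2*M) (B(V, M) = (V + 0)/(M + M) = V/((2*M)) = V*(1/(2*M)) = V/(2*M))
u(T) = 3 + √(½ + T)/2 (u(T) = 3 + √(T + T/(2*T))/2 = 3 + √(T + ½)/2 = 3 + √(½ + T)/2)
o - u(2) = -383 - (3 + √(2 + 4*2)/4) = -383 - (3 + √(2 + 8)/4) = -383 - (3 + √10/4) = -383 + (-3 - √10/4) = -386 - √10/4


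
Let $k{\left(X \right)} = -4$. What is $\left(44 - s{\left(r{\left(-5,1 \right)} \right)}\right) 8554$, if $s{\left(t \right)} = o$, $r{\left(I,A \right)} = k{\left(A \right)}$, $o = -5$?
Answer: $419146$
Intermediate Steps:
$r{\left(I,A \right)} = -4$
$s{\left(t \right)} = -5$
$\left(44 - s{\left(r{\left(-5,1 \right)} \right)}\right) 8554 = \left(44 - -5\right) 8554 = \left(44 + 5\right) 8554 = 49 \cdot 8554 = 419146$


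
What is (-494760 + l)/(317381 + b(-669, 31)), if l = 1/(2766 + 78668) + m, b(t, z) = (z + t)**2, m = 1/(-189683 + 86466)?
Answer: -1386214144508499/2029687488157550 ≈ -0.68297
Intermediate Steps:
m = -1/103217 (m = 1/(-103217) = -1/103217 ≈ -9.6883e-6)
b(t, z) = (t + z)**2
l = 21783/8405373178 (l = 1/(2766 + 78668) - 1/103217 = 1/81434 - 1/103217 = 21783/8405373178 ≈ 2.5916e-6)
(-494760 + l)/(317381 + b(-669, 31)) = (-494760 + 21783/8405373178)/(317381 + (-669 + 31)**2) = -4158642433525497/(8405373178*(317381 + (-638)**2)) = -4158642433525497/(8405373178*(317381 + 407044)) = -4158642433525497/8405373178/724425 = -4158642433525497/8405373178*1/724425 = -1386214144508499/2029687488157550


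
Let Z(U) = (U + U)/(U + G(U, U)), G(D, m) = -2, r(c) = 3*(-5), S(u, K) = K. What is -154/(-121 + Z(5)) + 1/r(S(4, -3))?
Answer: 6577/5295 ≈ 1.2421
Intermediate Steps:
r(c) = -15
Z(U) = 2*U/(-2 + U) (Z(U) = (U + U)/(U - 2) = (2*U)/(-2 + U) = 2*U/(-2 + U))
-154/(-121 + Z(5)) + 1/r(S(4, -3)) = -154/(-121 + 2*5/(-2 + 5)) + 1/(-15) = -154/(-121 + 2*5/3) - 1/15 = -154/(-121 + 2*5*(1/3)) - 1/15 = -154/(-121 + 10/3) - 1/15 = -154/(-353/3) - 1/15 = -3/353*(-154) - 1/15 = 462/353 - 1/15 = 6577/5295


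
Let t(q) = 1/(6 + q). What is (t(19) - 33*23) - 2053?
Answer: -70299/25 ≈ -2812.0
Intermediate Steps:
(t(19) - 33*23) - 2053 = (1/(6 + 19) - 33*23) - 2053 = (1/25 - 759) - 2053 = -18974/25 - 2053 = -70299/25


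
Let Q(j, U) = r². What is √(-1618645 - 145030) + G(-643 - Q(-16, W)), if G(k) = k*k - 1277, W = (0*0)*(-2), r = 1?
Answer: 413459 + 5*I*√70547 ≈ 4.1346e+5 + 1328.0*I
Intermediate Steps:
W = 0 (W = 0*(-2) = 0)
Q(j, U) = 1 (Q(j, U) = 1² = 1)
G(k) = -1277 + k² (G(k) = k² - 1277 = -1277 + k²)
√(-1618645 - 145030) + G(-643 - Q(-16, W)) = √(-1618645 - 145030) + (-1277 + (-643 - 1*1)²) = √(-1763675) + (-1277 + (-643 - 1)²) = 5*I*√70547 + (-1277 + (-644)²) = 5*I*√70547 + (-1277 + 414736) = 5*I*√70547 + 413459 = 413459 + 5*I*√70547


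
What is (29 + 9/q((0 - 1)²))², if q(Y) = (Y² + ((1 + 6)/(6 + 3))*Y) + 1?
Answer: 649636/625 ≈ 1039.4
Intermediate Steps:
q(Y) = 1 + Y² + 7*Y/9 (q(Y) = (Y² + (7/9)*Y) + 1 = (Y² + (7*(⅑))*Y) + 1 = (Y² + 7*Y/9) + 1 = 1 + Y² + 7*Y/9)
(29 + 9/q((0 - 1)²))² = (29 + 9/(1 + ((0 - 1)²)² + 7*(0 - 1)²/9))² = (29 + 9/(1 + ((-1)²)² + (7/9)*(-1)²))² = (29 + 9/(1 + 1² + (7/9)*1))² = (29 + 9/(1 + 1 + 7/9))² = (29 + 9/(25/9))² = (29 + 9*(9/25))² = (29 + 81/25)² = (806/25)² = 649636/625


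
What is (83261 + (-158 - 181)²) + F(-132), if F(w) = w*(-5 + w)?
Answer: 216266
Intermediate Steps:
(83261 + (-158 - 181)²) + F(-132) = (83261 + (-158 - 181)²) - 132*(-5 - 132) = (83261 + (-339)²) - 132*(-137) = (83261 + 114921) + 18084 = 198182 + 18084 = 216266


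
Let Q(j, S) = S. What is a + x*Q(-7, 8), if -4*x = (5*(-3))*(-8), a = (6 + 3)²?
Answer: -159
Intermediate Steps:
a = 81 (a = 9² = 81)
x = -30 (x = -5*(-3)*(-8)/4 = -(-15)*(-8)/4 = -¼*120 = -30)
a + x*Q(-7, 8) = 81 - 30*8 = 81 - 240 = -159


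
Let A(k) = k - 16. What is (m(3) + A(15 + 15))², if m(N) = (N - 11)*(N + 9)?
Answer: 6724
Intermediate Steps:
A(k) = -16 + k
m(N) = (-11 + N)*(9 + N)
(m(3) + A(15 + 15))² = ((-99 + 3² - 2*3) + (-16 + (15 + 15)))² = ((-99 + 9 - 6) + (-16 + 30))² = (-96 + 14)² = (-82)² = 6724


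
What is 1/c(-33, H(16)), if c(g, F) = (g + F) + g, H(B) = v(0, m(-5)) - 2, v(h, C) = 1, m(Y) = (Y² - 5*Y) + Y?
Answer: -1/67 ≈ -0.014925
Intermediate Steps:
m(Y) = Y² - 4*Y
H(B) = -1 (H(B) = 1 - 2 = -1)
c(g, F) = F + 2*g (c(g, F) = (F + g) + g = F + 2*g)
1/c(-33, H(16)) = 1/(-1 + 2*(-33)) = 1/(-1 - 66) = 1/(-67) = -1/67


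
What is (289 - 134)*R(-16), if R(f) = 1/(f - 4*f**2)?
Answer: -31/208 ≈ -0.14904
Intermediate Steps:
(289 - 134)*R(-16) = (289 - 134)*(-1/(-16*(-1 + 4*(-16)))) = 155*(-1*(-1/16)/(-1 - 64)) = 155*(-1*(-1/16)/(-65)) = 155*(-1*(-1/16)*(-1/65)) = 155*(-1/1040) = -31/208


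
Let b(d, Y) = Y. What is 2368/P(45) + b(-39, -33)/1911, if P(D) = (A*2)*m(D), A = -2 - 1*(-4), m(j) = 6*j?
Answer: 187067/85995 ≈ 2.1753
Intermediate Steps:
A = 2 (A = -2 + 4 = 2)
P(D) = 24*D (P(D) = (2*2)*(6*D) = 4*(6*D) = 24*D)
2368/P(45) + b(-39, -33)/1911 = 2368/((24*45)) - 33/1911 = 2368/1080 - 33*1/1911 = 2368*(1/1080) - 11/637 = 296/135 - 11/637 = 187067/85995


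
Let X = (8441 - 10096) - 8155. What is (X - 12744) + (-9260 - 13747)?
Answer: -45561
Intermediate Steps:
X = -9810 (X = -1655 - 8155 = -9810)
(X - 12744) + (-9260 - 13747) = (-9810 - 12744) + (-9260 - 13747) = -22554 - 23007 = -45561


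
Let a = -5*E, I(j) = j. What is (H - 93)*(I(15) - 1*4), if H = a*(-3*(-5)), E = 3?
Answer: -3498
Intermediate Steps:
a = -15 (a = -5*3 = -15)
H = -225 (H = -(-45)*(-5) = -15*15 = -225)
(H - 93)*(I(15) - 1*4) = (-225 - 93)*(15 - 1*4) = -318*(15 - 4) = -318*11 = -3498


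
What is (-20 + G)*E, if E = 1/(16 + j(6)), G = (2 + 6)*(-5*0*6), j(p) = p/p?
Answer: -20/17 ≈ -1.1765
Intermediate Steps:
j(p) = 1
G = 0 (G = 8*(0*6) = 8*0 = 0)
E = 1/17 (E = 1/(16 + 1) = 1/17 ≈ 0.058824)
(-20 + G)*E = (-20 + 0)*(1/17) = -20*1/17 = -20/17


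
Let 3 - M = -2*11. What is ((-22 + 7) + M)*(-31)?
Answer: -310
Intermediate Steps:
M = 25 (M = 3 - (-2)*11 = 3 - 1*(-22) = 3 + 22 = 25)
((-22 + 7) + M)*(-31) = ((-22 + 7) + 25)*(-31) = (-15 + 25)*(-31) = 10*(-31) = -310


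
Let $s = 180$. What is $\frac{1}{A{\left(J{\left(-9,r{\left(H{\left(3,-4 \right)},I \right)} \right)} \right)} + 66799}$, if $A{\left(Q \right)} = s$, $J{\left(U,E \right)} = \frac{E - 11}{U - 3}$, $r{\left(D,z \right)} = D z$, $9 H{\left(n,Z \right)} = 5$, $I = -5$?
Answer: $\frac{1}{66979} \approx 1.493 \cdot 10^{-5}$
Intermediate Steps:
$H{\left(n,Z \right)} = \frac{5}{9}$ ($H{\left(n,Z \right)} = \frac{1}{9} \cdot 5 = \frac{5}{9}$)
$J{\left(U,E \right)} = \frac{-11 + E}{-3 + U}$
$A{\left(Q \right)} = 180$
$\frac{1}{A{\left(J{\left(-9,r{\left(H{\left(3,-4 \right)},I \right)} \right)} \right)} + 66799} = \frac{1}{180 + 66799} = \frac{1}{66979}$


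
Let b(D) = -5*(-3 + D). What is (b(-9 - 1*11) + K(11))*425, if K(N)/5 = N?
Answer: 72250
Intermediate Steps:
K(N) = 5*N
b(D) = 15 - 5*D
(b(-9 - 1*11) + K(11))*425 = ((15 - 5*(-9 - 1*11)) + 5*11)*425 = ((15 - 5*(-9 - 11)) + 55)*425 = ((15 - 5*(-20)) + 55)*425 = ((15 + 100) + 55)*425 = (115 + 55)*425 = 170*425 = 72250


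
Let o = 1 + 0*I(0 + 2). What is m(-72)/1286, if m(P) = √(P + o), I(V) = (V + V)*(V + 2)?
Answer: I*√71/1286 ≈ 0.0065522*I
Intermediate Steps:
I(V) = 2*V*(2 + V) (I(V) = (2*V)*(2 + V) = 2*V*(2 + V))
o = 1 (o = 1 + 0*(2*(0 + 2)*(2 + (0 + 2))) = 1 + 0*(2*2*(2 + 2)) = 1 + 0*(2*2*4) = 1 + 0*16 = 1 + 0 = 1)
m(P) = √(1 + P) (m(P) = √(P + 1) = √(1 + P))
m(-72)/1286 = √(1 - 72)/1286 = √(-71)*(1/1286) = (I*√71)*(1/1286) = I*√71/1286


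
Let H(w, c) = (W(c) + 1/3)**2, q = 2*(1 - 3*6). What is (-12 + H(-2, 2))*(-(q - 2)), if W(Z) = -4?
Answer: 52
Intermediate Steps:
q = -34 (q = 2*(1 - 18) = 2*(-17) = -34)
H(w, c) = 121/9 (H(w, c) = (-4 + 1/3)**2 = (-11/3)**2 = 121/9)
(-12 + H(-2, 2))*(-(q - 2)) = (-12 + 121/9)*(-(-34 - 2)) = 13*(-1*(-36))/9 = (13/9)*36 = 52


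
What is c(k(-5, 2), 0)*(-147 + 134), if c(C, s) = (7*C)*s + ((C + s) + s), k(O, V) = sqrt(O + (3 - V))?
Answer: -26*I ≈ -26.0*I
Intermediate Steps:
k(O, V) = sqrt(3 + O - V)
c(C, s) = C + 2*s + 7*C*s (c(C, s) = 7*C*s + (C + 2*s) = C + 2*s + 7*C*s)
c(k(-5, 2), 0)*(-147 + 134) = (sqrt(3 - 5 - 1*2) + 2*0 + 7*sqrt(3 - 5 - 1*2)*0)*(-147 + 134) = (sqrt(3 - 5 - 2) + 0 + 7*sqrt(3 - 5 - 2)*0)*(-13) = (sqrt(-4) + 0 + 7*sqrt(-4)*0)*(-13) = (2*I + 0 + 7*(2*I)*0)*(-13) = (2*I + 0 + 0)*(-13) = (2*I)*(-13) = -26*I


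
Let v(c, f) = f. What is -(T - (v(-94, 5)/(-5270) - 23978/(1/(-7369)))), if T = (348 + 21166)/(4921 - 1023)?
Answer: 362972688983145/2054246 ≈ 1.7669e+8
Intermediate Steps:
T = 10757/1949 (T = 21514/3898 = 21514*(1/3898) = 10757/1949 ≈ 5.5192)
-(T - (v(-94, 5)/(-5270) - 23978/(1/(-7369)))) = -(10757/1949 - (5/(-5270) - 23978/(1/(-7369)))) = -(10757/1949 - (5*(-1/5270) - 23978/(-1/7369))) = -(10757/1949 - (-1/1054 - 23978*(-7369))) = -(10757/1949 - (-1/1054 + 176693882)) = -(10757/1949 - 1*186235351627/1054) = -(10757/1949 - 186235351627/1054) = -1*(-362972688983145/2054246) = 362972688983145/2054246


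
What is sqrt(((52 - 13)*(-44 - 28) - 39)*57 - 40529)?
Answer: 2*I*sqrt(50702) ≈ 450.34*I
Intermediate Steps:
sqrt(((52 - 13)*(-44 - 28) - 39)*57 - 40529) = sqrt((39*(-72) - 39)*57 - 40529) = sqrt((-2808 - 39)*57 - 40529) = sqrt(-2847*57 - 40529) = sqrt(-162279 - 40529) = sqrt(-202808) = 2*I*sqrt(50702)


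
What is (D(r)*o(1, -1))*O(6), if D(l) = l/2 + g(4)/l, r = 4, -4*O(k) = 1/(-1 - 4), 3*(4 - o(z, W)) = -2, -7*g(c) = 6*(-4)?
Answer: 2/3 ≈ 0.66667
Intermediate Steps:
g(c) = 24/7 (g(c) = -6*(-4)/7 = -1/7*(-24) = 24/7)
o(z, W) = 14/3 (o(z, W) = 4 - 1/3*(-2) = 4 + 2/3 = 14/3)
O(k) = 1/20 (O(k) = -1/(4*(-1 - 4)) = -1/4/(-5) = -1/4*(-1/5) = 1/20)
D(l) = l/2 + 24/(7*l)
(D(r)*o(1, -1))*O(6) = (((1/2)*4 + (24/7)/4)*(14/3))*(1/20) = ((2 + (24/7)*(1/4))*(14/3))*(1/20) = ((2 + 6/7)*(14/3))*(1/20) = ((20/7)*(14/3))*(1/20) = (40/3)*(1/20) = 2/3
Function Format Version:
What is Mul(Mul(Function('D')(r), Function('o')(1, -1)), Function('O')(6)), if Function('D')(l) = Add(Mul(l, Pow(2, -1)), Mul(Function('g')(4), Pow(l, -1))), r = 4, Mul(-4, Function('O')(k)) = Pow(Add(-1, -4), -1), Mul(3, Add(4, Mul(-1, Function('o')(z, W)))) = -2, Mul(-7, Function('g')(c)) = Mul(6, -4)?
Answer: Rational(2, 3) ≈ 0.66667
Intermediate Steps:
Function('g')(c) = Rational(24, 7) (Function('g')(c) = Mul(Rational(-1, 7), Mul(6, -4)) = Mul(Rational(-1, 7), -24) = Rational(24, 7))
Function('o')(z, W) = Rational(14, 3) (Function('o')(z, W) = Add(4, Mul(Rational(-1, 3), -2)) = Add(4, Rational(2, 3)) = Rational(14, 3))
Function('O')(k) = Rational(1, 20) (Function('O')(k) = Mul(Rational(-1, 4), Pow(Add(-1, -4), -1)) = Mul(Rational(-1, 4), Pow(-5, -1)) = Mul(Rational(-1, 4), Rational(-1, 5)) = Rational(1, 20))
Function('D')(l) = Add(Mul(Rational(1, 2), l), Mul(Rational(24, 7), Pow(l, -1))) (Function('D')(l) = Add(Mul(l, Pow(2, -1)), Mul(Rational(24, 7), Pow(l, -1))) = Add(Mul(l, Rational(1, 2)), Mul(Rational(24, 7), Pow(l, -1))) = Add(Mul(Rational(1, 2), l), Mul(Rational(24, 7), Pow(l, -1))))
Mul(Mul(Function('D')(r), Function('o')(1, -1)), Function('O')(6)) = Mul(Mul(Add(Mul(Rational(1, 2), 4), Mul(Rational(24, 7), Pow(4, -1))), Rational(14, 3)), Rational(1, 20)) = Mul(Mul(Add(2, Mul(Rational(24, 7), Rational(1, 4))), Rational(14, 3)), Rational(1, 20)) = Mul(Mul(Add(2, Rational(6, 7)), Rational(14, 3)), Rational(1, 20)) = Mul(Mul(Rational(20, 7), Rational(14, 3)), Rational(1, 20)) = Mul(Rational(40, 3), Rational(1, 20)) = Rational(2, 3)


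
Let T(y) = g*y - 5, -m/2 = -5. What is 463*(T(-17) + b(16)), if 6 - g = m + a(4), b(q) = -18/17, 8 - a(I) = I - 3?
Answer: 1424188/17 ≈ 83776.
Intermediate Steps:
a(I) = 11 - I (a(I) = 8 - (I - 3) = 8 - (-3 + I) = 8 + (3 - I) = 11 - I)
m = 10 (m = -2*(-5) = 10)
b(q) = -18/17 (b(q) = -18*1/17 = -18/17)
g = -11 (g = 6 - (10 + (11 - 1*4)) = 6 - (10 + (11 - 4)) = 6 - (10 + 7) = 6 - 1*17 = 6 - 17 = -11)
T(y) = -5 - 11*y (T(y) = -11*y - 5 = -5 - 11*y)
463*(T(-17) + b(16)) = 463*((-5 - 11*(-17)) - 18/17) = 463*((-5 + 187) - 18/17) = 463*(182 - 18/17) = 463*(3076/17) = 1424188/17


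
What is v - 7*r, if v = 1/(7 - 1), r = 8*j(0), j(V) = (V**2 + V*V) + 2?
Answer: -671/6 ≈ -111.83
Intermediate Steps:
j(V) = 2 + 2*V**2 (j(V) = (V**2 + V**2) + 2 = 2*V**2 + 2 = 2 + 2*V**2)
r = 16 (r = 8*(2 + 2*0**2) = 8*(2 + 2*0) = 8*(2 + 0) = 8*2 = 16)
v = 1/6 ≈ 0.16667
v - 7*r = 1/6 - 7*16 = 1/6 - 112 = -671/6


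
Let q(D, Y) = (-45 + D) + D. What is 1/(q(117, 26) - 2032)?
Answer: -1/1843 ≈ -0.00054259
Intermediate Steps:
q(D, Y) = -45 + 2*D
1/(q(117, 26) - 2032) = 1/((-45 + 2*117) - 2032) = 1/((-45 + 234) - 2032) = 1/(189 - 2032) = 1/(-1843) = -1/1843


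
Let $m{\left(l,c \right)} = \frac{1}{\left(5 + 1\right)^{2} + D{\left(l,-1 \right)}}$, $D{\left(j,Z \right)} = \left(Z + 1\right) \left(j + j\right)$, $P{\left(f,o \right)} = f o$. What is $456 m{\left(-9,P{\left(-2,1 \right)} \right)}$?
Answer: $\frac{38}{3} \approx 12.667$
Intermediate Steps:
$D{\left(j,Z \right)} = 2 j \left(1 + Z\right)$ ($D{\left(j,Z \right)} = \left(1 + Z\right) 2 j = 2 j \left(1 + Z\right)$)
$m{\left(l,c \right)} = \frac{1}{36}$ ($m{\left(l,c \right)} = \frac{1}{\left(5 + 1\right)^{2} + 2 l \left(1 - 1\right)} = \frac{1}{6^{2} + 2 l 0} = \frac{1}{36 + 0} = \frac{1}{36}$)
$456 m{\left(-9,P{\left(-2,1 \right)} \right)} = 456 \cdot \frac{1}{36} = \frac{38}{3}$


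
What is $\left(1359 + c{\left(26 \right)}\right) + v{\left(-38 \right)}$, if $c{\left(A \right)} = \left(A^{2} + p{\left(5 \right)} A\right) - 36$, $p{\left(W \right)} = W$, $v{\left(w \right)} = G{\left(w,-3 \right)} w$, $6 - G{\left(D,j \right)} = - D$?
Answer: $3345$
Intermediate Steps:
$G{\left(D,j \right)} = 6 + D$ ($G{\left(D,j \right)} = 6 - - D = 6 + D$)
$v{\left(w \right)} = w \left(6 + w\right)$ ($v{\left(w \right)} = \left(6 + w\right) w = w \left(6 + w\right)$)
$c{\left(A \right)} = -36 + A^{2} + 5 A$ ($c{\left(A \right)} = \left(A^{2} + 5 A\right) - 36 = -36 + A^{2} + 5 A$)
$\left(1359 + c{\left(26 \right)}\right) + v{\left(-38 \right)} = \left(1359 + \left(-36 + 26^{2} + 5 \cdot 26\right)\right) - 38 \left(6 - 38\right) = \left(1359 + \left(-36 + 676 + 130\right)\right) - -1216 = \left(1359 + 770\right) + 1216 = 2129 + 1216 = 3345$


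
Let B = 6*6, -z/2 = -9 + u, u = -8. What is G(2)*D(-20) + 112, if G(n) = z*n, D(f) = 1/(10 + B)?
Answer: 2610/23 ≈ 113.48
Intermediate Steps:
z = 34 (z = -2*(-9 - 8) = -2*(-17) = 34)
B = 36
D(f) = 1/46 (D(f) = 1/(10 + 36) = 1/46)
G(n) = 34*n
G(2)*D(-20) + 112 = (34*2)*(1/46) + 112 = 68*(1/46) + 112 = 34/23 + 112 = 2610/23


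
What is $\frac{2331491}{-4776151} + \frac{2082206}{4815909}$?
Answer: $- \frac{183331174459}{3285929798037} \approx -0.055793$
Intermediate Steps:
$\frac{2331491}{-4776151} + \frac{2082206}{4815909} = 2331491 \left(- \frac{1}{4776151}\right) + 2082206 \cdot \frac{1}{4815909} = - \frac{2331491}{4776151} + \frac{297458}{687987} = - \frac{183331174459}{3285929798037}$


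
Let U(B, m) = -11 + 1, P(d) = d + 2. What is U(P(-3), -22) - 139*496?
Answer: -68954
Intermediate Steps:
P(d) = 2 + d
U(B, m) = -10
U(P(-3), -22) - 139*496 = -10 - 139*496 = -10 - 68944 = -68954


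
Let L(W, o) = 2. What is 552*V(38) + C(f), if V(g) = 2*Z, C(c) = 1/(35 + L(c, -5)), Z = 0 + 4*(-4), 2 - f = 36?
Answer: -653567/37 ≈ -17664.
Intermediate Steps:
f = -34 (f = 2 - 1*36 = 2 - 36 = -34)
Z = -16 (Z = 0 - 16 = -16)
C(c) = 1/37 (C(c) = 1/(35 + 2) = 1/37)
V(g) = -32 (V(g) = 2*(-16) = -32)
552*V(38) + C(f) = 552*(-32) + 1/37 = -17664 + 1/37 = -653567/37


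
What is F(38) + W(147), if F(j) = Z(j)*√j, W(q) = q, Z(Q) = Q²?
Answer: 147 + 1444*√38 ≈ 9048.4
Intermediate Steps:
F(j) = j^(5/2) (F(j) = j²*√j = j^(5/2))
F(38) + W(147) = 38^(5/2) + 147 = 1444*√38 + 147 = 147 + 1444*√38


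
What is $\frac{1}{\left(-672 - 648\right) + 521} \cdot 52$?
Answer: $- \frac{52}{799} \approx -0.065081$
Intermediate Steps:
$\frac{1}{\left(-672 - 648\right) + 521} \cdot 52 = \frac{1}{-1320 + 521} \cdot 52 = \frac{1}{-799} \cdot 52 = \left(- \frac{1}{799}\right) 52 = - \frac{52}{799}$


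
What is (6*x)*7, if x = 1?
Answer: 42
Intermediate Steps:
(6*x)*7 = (6*1)*7 = 6*7 = 42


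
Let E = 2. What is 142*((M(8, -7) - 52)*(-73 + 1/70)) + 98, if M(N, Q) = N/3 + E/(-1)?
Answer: 2660576/5 ≈ 5.3212e+5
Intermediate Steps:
M(N, Q) = -2 + N/3 (M(N, Q) = N/3 + 2/(-1) = N*(⅓) + 2*(-1) = N/3 - 2 = -2 + N/3)
142*((M(8, -7) - 52)*(-73 + 1/70)) + 98 = 142*(((-2 + (⅓)*8) - 52)*(-73 + 1/70)) + 98 = 142*(((-2 + 8/3) - 52)*(-73 + 1/70)) + 98 = 142*((⅔ - 52)*(-5109/70)) + 98 = 142*(-154/3*(-5109/70)) + 98 = 142*(18733/5) + 98 = 2660086/5 + 98 = 2660576/5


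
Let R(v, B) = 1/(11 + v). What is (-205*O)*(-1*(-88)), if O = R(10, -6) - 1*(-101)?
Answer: -38280880/21 ≈ -1.8229e+6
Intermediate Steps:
O = 2122/21 (O = 1/(11 + 10) - 1*(-101) = 1/21 + 101 = 2122/21 ≈ 101.05)
(-205*O)*(-1*(-88)) = (-205*2122/21)*(-1*(-88)) = -435010/21*88 = -38280880/21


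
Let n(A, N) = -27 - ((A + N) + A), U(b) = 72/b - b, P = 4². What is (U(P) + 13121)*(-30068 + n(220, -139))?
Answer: -398476362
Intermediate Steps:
P = 16
U(b) = -b + 72/b
n(A, N) = -27 - N - 2*A (n(A, N) = -27 - (N + 2*A) = -27 + (-N - 2*A) = -27 - N - 2*A)
(U(P) + 13121)*(-30068 + n(220, -139)) = ((-1*16 + 72/16) + 13121)*(-30068 + (-27 - 1*(-139) - 2*220)) = ((-16 + 72*(1/16)) + 13121)*(-30068 + (-27 + 139 - 440)) = ((-16 + 9/2) + 13121)*(-30068 - 328) = (-23/2 + 13121)*(-30396) = (26219/2)*(-30396) = -398476362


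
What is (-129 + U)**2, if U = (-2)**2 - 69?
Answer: 37636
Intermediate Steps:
U = -65 (U = 4 - 69 = -65)
(-129 + U)**2 = (-129 - 65)**2 = (-194)**2 = 37636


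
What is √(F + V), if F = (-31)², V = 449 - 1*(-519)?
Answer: √1929 ≈ 43.920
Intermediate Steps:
V = 968 (V = 449 + 519 = 968)
F = 961
√(F + V) = √(961 + 968) = √1929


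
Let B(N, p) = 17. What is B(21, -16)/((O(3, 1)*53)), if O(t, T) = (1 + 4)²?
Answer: 17/1325 ≈ 0.012830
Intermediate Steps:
O(t, T) = 25 (O(t, T) = 5² = 25)
B(21, -16)/((O(3, 1)*53)) = 17/((25*53)) = 17/1325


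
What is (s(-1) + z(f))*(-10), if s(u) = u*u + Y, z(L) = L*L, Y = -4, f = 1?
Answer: 20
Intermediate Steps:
z(L) = L²
s(u) = -4 + u² (s(u) = u*u - 4 = u² - 4 = -4 + u²)
(s(-1) + z(f))*(-10) = ((-4 + (-1)²) + 1²)*(-10) = ((-4 + 1) + 1)*(-10) = (-3 + 1)*(-10) = -2*(-10) = 20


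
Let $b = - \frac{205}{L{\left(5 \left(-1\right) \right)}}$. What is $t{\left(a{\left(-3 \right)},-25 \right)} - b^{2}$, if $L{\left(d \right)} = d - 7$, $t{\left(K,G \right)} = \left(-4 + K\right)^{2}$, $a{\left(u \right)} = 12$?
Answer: $- \frac{32809}{144} \approx -227.84$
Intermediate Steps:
$L{\left(d \right)} = -7 + d$
$b = \frac{205}{12}$ ($b = - \frac{205}{-7 + 5 \left(-1\right)} = - \frac{205}{-7 - 5} = - \frac{205}{-12} = \left(-205\right) \left(- \frac{1}{12}\right) = \frac{205}{12} \approx 17.083$)
$t{\left(a{\left(-3 \right)},-25 \right)} - b^{2} = \left(-4 + 12\right)^{2} - \left(\frac{205}{12}\right)^{2} = 8^{2} - \frac{42025}{144} = 64 - \frac{42025}{144} = - \frac{32809}{144}$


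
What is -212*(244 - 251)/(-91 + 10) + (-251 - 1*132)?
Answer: -32507/81 ≈ -401.32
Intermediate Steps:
-212*(244 - 251)/(-91 + 10) + (-251 - 1*132) = -(-1484)/(-81) + (-251 - 132) = -(-1484)*(-1)/81 - 383 = -212*7/81 - 383 = -1484/81 - 383 = -32507/81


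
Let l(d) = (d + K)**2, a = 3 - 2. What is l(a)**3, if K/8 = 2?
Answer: 24137569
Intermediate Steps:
a = 1
K = 16 (K = 8*2 = 16)
l(d) = (16 + d)**2 (l(d) = (d + 16)**2 = (16 + d)**2)
l(a)**3 = ((16 + 1)**2)**3 = (17**2)**3 = 289**3 = 24137569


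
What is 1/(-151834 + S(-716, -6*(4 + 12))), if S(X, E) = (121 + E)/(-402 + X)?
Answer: -1118/169750437 ≈ -6.5861e-6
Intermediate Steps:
S(X, E) = (121 + E)/(-402 + X)
1/(-151834 + S(-716, -6*(4 + 12))) = 1/(-151834 + (121 - 6*(4 + 12))/(-402 - 716)) = 1/(-151834 + (121 - 6*16)/(-1118)) = 1/(-151834 - (121 - 96)/1118) = 1/(-151834 - 1/1118*25) = 1/(-151834 - 25/1118) = 1/(-169750437/1118) = -1118/169750437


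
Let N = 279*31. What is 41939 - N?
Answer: 33290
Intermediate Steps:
N = 8649
41939 - N = 41939 - 1*8649 = 41939 - 8649 = 33290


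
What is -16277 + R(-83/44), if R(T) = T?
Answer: -716271/44 ≈ -16279.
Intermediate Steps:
-16277 + R(-83/44) = -16277 - 83/44 = -716271/44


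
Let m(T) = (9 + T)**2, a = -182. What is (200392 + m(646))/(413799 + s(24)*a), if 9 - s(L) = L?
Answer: 629417/416529 ≈ 1.5111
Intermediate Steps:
s(L) = 9 - L
(200392 + m(646))/(413799 + s(24)*a) = (200392 + (9 + 646)**2)/(413799 + (9 - 1*24)*(-182)) = (200392 + 655**2)/(413799 + (9 - 24)*(-182)) = (200392 + 429025)/(413799 - 15*(-182)) = 629417/(413799 + 2730) = 629417/416529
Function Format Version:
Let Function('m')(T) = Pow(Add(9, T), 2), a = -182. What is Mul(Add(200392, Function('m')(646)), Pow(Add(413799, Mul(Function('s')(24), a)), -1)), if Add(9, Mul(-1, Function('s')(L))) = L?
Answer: Rational(629417, 416529) ≈ 1.5111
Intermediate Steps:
Function('s')(L) = Add(9, Mul(-1, L))
Mul(Add(200392, Function('m')(646)), Pow(Add(413799, Mul(Function('s')(24), a)), -1)) = Mul(Add(200392, Pow(Add(9, 646), 2)), Pow(Add(413799, Mul(Add(9, Mul(-1, 24)), -182)), -1)) = Mul(Add(200392, Pow(655, 2)), Pow(Add(413799, Mul(Add(9, -24), -182)), -1)) = Mul(Add(200392, 429025), Pow(Add(413799, Mul(-15, -182)), -1)) = Mul(629417, Pow(Add(413799, 2730), -1)) = Mul(629417, Pow(416529, -1)) = Mul(629417, Rational(1, 416529)) = Rational(629417, 416529)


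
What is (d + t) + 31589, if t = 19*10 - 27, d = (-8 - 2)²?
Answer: 31852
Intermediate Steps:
d = 100 (d = (-10)² = 100)
t = 163 (t = 190 - 27 = 163)
(d + t) + 31589 = (100 + 163) + 31589 = 263 + 31589 = 31852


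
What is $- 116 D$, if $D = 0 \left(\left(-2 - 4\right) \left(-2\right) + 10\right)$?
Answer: $0$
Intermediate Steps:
$D = 0$ ($D = 0 \left(\left(-6\right) \left(-2\right) + 10\right) = 0 \left(12 + 10\right) = 0 \cdot 22 = 0$)
$- 116 D = \left(-116\right) 0 = 0$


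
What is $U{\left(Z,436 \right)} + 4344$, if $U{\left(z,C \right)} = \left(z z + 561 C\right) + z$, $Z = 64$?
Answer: $253100$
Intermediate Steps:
$U{\left(z,C \right)} = z + z^{2} + 561 C$ ($U{\left(z,C \right)} = \left(z^{2} + 561 C\right) + z = z + z^{2} + 561 C$)
$U{\left(Z,436 \right)} + 4344 = \left(64 + 64^{2} + 561 \cdot 436\right) + 4344 = \left(64 + 4096 + 244596\right) + 4344 = 248756 + 4344 = 253100$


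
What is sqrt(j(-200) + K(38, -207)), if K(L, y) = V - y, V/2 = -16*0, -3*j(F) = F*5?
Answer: sqrt(4863)/3 ≈ 23.245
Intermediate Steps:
j(F) = -5*F/3 (j(F) = -F*5/3 = -5*F/3)
V = 0 (V = 2*(-16*0) = 2*0 = 0)
K(L, y) = -y (K(L, y) = 0 - y = -y)
sqrt(j(-200) + K(38, -207)) = sqrt(-5/3*(-200) - 1*(-207)) = sqrt(1000/3 + 207) = sqrt(1621/3) = sqrt(4863)/3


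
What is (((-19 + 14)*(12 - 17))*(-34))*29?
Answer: -24650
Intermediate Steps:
(((-19 + 14)*(12 - 17))*(-34))*29 = (-5*(-5)*(-34))*29 = (25*(-34))*29 = -850*29 = -24650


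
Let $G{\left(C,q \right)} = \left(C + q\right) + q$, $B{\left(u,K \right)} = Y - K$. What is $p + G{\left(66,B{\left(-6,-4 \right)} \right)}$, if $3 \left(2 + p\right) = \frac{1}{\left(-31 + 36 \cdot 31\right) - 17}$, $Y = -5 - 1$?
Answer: $\frac{192241}{3204} \approx 60.0$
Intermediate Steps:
$Y = -6$ ($Y = -5 - 1 = -6$)
$p = - \frac{6407}{3204}$ ($p = -2 + \frac{1}{3 \left(\left(-31 + 36 \cdot 31\right) - 17\right)} = -2 + \frac{1}{3 \left(\left(-31 + 1116\right) - 17\right)} = -2 + \frac{1}{3 \left(1085 - 17\right)} = -2 + \frac{1}{3 \cdot 1068} = -2 + \frac{1}{3} \cdot \frac{1}{1068} = -2 + \frac{1}{3204} = - \frac{6407}{3204} \approx -1.9997$)
$B{\left(u,K \right)} = -6 - K$
$G{\left(C,q \right)} = C + 2 q$
$p + G{\left(66,B{\left(-6,-4 \right)} \right)} = - \frac{6407}{3204} + \left(66 + 2 \left(-6 - -4\right)\right) = - \frac{6407}{3204} + \left(66 + 2 \left(-6 + 4\right)\right) = - \frac{6407}{3204} + \left(66 + 2 \left(-2\right)\right) = - \frac{6407}{3204} + \left(66 - 4\right) = - \frac{6407}{3204} + 62 = \frac{192241}{3204}$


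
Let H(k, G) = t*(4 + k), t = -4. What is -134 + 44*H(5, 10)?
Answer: -1718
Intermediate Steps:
H(k, G) = -16 - 4*k (H(k, G) = -4*(4 + k) = -16 - 4*k)
-134 + 44*H(5, 10) = -134 + 44*(-16 - 4*5) = -134 + 44*(-16 - 20) = -134 + 44*(-36) = -134 - 1584 = -1718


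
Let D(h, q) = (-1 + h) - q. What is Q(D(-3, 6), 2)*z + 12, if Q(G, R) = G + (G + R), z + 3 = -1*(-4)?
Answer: -6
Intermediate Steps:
z = 1 (z = -3 - 1*(-4) = -3 + 4 = 1)
D(h, q) = -1 + h - q
Q(G, R) = R + 2*G
Q(D(-3, 6), 2)*z + 12 = (2 + 2*(-1 - 3 - 1*6))*1 + 12 = (2 + 2*(-1 - 3 - 6))*1 + 12 = (2 + 2*(-10))*1 + 12 = (2 - 20)*1 + 12 = -18*1 + 12 = -18 + 12 = -6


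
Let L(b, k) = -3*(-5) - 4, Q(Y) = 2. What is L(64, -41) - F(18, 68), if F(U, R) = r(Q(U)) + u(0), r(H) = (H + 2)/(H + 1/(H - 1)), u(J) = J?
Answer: 29/3 ≈ 9.6667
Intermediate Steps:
L(b, k) = 11 (L(b, k) = 15 - 4 = 11)
r(H) = (2 + H)/(H + 1/(-1 + H))
F(U, R) = 4/3 (F(U, R) = (-2 + 2 + 2²)/(1 + 2² - 1*2) + 0 = (-2 + 2 + 4)/(1 + 4 - 2) + 0 = 4/3 + 0 = 4/3)
L(64, -41) - F(18, 68) = 11 - 1*4/3 = 11 - 4/3 = 29/3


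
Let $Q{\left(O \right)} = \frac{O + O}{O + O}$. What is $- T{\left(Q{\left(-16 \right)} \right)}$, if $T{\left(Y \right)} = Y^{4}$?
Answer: $-1$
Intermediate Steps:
$Q{\left(O \right)} = 1$ ($Q{\left(O \right)} = \frac{2 O}{2 O} = 2 O \frac{1}{2 O} = 1$)
$- T{\left(Q{\left(-16 \right)} \right)} = - 1^{4} = \left(-1\right) 1 = -1$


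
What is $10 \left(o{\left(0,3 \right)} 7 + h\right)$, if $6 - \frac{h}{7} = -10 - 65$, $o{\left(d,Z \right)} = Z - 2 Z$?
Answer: $5460$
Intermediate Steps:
$o{\left(d,Z \right)} = - Z$
$h = 567$ ($h = 42 - 7 \left(-10 - 65\right) = 42 - -525 = 42 + 525 = 567$)
$10 \left(o{\left(0,3 \right)} 7 + h\right) = 10 \left(\left(-1\right) 3 \cdot 7 + 567\right) = 10 \left(\left(-3\right) 7 + 567\right) = 10 \left(-21 + 567\right) = 10 \cdot 546 = 5460$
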